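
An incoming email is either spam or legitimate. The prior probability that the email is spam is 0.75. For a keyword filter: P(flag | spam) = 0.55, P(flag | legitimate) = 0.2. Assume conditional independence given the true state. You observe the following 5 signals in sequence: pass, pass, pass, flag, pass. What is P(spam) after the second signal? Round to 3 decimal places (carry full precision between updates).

After 'pass': P(spam) = 0.45·0.7500 / (0.45·0.7500 + 0.8·0.2500) ≈ 0.6279
After 'pass': P(spam) = 0.45·0.6279 / (0.45·0.6279 + 0.8·0.3721) ≈ 0.4870

0.487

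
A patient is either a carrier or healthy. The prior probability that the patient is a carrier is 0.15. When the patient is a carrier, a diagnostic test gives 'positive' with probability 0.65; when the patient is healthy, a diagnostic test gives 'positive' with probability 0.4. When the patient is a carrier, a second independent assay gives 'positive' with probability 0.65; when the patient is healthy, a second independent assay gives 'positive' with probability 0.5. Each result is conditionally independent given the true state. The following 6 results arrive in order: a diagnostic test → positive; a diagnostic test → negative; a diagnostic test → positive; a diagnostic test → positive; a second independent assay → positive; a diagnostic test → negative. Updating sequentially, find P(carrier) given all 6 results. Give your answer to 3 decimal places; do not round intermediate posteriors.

0.251

After a diagnostic test='positive': P(carrier) = 0.65·0.1500 / (0.65·0.1500 + 0.4·0.8500) ≈ 0.2229
After a diagnostic test='negative': P(carrier) = 0.35·0.2229 / (0.35·0.2229 + 0.6·0.7771) ≈ 0.1433
After a diagnostic test='positive': P(carrier) = 0.65·0.1433 / (0.65·0.1433 + 0.4·0.8567) ≈ 0.2137
After a diagnostic test='positive': P(carrier) = 0.65·0.2137 / (0.65·0.2137 + 0.4·0.7863) ≈ 0.3064
After a second independent assay='positive': P(carrier) = 0.65·0.3064 / (0.65·0.3064 + 0.5·0.6936) ≈ 0.3648
After a diagnostic test='negative': P(carrier) = 0.35·0.3648 / (0.35·0.3648 + 0.6·0.6352) ≈ 0.2509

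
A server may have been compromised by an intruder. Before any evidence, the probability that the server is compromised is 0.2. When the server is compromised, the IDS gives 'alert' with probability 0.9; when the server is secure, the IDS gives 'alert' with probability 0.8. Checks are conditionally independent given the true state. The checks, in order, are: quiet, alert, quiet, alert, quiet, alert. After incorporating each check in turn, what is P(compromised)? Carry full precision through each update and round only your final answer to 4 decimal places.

Apply Bayes' rule sequentially, carrying P(compromised) forward.
After 'quiet': P(compromised) = 0.1·0.2000 / (0.1·0.2000 + 0.2·0.8000) ≈ 0.1111
After 'alert': P(compromised) = 0.9·0.1111 / (0.9·0.1111 + 0.8·0.8889) ≈ 0.1233
After 'quiet': P(compromised) = 0.1·0.1233 / (0.1·0.1233 + 0.2·0.8767) ≈ 0.0657
After 'alert': P(compromised) = 0.9·0.0657 / (0.9·0.0657 + 0.8·0.9343) ≈ 0.0733
After 'quiet': P(compromised) = 0.1·0.0733 / (0.1·0.0733 + 0.2·0.9267) ≈ 0.0380
After 'alert': P(compromised) = 0.9·0.0380 / (0.9·0.0380 + 0.8·0.9620) ≈ 0.0426

0.0426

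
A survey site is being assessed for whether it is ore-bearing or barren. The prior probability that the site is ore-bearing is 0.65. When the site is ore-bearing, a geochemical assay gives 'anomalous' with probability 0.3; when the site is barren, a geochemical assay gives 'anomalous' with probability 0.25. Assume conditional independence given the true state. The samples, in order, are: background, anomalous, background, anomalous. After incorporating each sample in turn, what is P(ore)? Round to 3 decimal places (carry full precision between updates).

After 'background': P(ore) = 0.7·0.6500 / (0.7·0.6500 + 0.75·0.3500) ≈ 0.6341
After 'anomalous': P(ore) = 0.3·0.6341 / (0.3·0.6341 + 0.25·0.3659) ≈ 0.6753
After 'background': P(ore) = 0.7·0.6753 / (0.7·0.6753 + 0.75·0.3247) ≈ 0.6600
After 'anomalous': P(ore) = 0.3·0.6600 / (0.3·0.6600 + 0.25·0.3400) ≈ 0.6997

0.700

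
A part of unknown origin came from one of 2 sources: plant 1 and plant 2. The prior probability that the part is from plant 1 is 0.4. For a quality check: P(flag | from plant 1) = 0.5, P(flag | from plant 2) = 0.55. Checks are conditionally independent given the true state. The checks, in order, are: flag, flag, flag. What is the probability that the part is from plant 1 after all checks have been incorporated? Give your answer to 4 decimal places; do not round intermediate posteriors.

After 'flag': P(plant 1) = 0.5·0.4000 / (0.5·0.4000 + 0.55·0.6000) ≈ 0.3774
After 'flag': P(plant 1) = 0.5·0.3774 / (0.5·0.3774 + 0.55·0.6226) ≈ 0.3552
After 'flag': P(plant 1) = 0.5·0.3552 / (0.5·0.3552 + 0.55·0.6448) ≈ 0.3337

0.3337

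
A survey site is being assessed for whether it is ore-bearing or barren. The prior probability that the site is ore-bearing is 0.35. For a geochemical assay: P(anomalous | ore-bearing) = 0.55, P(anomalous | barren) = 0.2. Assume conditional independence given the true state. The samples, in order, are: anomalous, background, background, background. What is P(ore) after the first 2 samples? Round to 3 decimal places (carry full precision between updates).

After 'anomalous': P(ore) = 0.55·0.3500 / (0.55·0.3500 + 0.2·0.6500) ≈ 0.5969
After 'background': P(ore) = 0.45·0.5969 / (0.45·0.5969 + 0.8·0.4031) ≈ 0.4544

0.454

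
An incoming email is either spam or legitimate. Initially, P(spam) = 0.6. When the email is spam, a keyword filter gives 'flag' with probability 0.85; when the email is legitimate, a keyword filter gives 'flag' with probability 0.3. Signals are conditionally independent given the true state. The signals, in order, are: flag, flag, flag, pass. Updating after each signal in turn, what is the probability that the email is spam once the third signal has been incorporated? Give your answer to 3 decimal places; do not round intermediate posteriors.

Each posterior becomes the prior for the next update.
After 'flag': P(spam) = 0.85·0.6000 / (0.85·0.6000 + 0.3·0.4000) ≈ 0.8095
After 'flag': P(spam) = 0.85·0.8095 / (0.85·0.8095 + 0.3·0.1905) ≈ 0.9233
After 'flag': P(spam) = 0.85·0.9233 / (0.85·0.9233 + 0.3·0.0767) ≈ 0.9715

0.972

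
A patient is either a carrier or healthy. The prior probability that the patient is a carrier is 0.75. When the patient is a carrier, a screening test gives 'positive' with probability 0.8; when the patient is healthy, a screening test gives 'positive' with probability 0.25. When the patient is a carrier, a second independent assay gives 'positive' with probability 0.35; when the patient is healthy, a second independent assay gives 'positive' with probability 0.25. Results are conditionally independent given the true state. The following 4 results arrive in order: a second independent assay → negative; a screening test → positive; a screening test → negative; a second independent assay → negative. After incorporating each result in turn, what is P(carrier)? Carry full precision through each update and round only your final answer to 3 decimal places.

0.658

Each posterior becomes the prior for the next update.
After a second independent assay='negative': P(carrier) = 0.65·0.7500 / (0.65·0.7500 + 0.75·0.2500) ≈ 0.7222
After a screening test='positive': P(carrier) = 0.8·0.7222 / (0.8·0.7222 + 0.25·0.2778) ≈ 0.8927
After a screening test='negative': P(carrier) = 0.2·0.8927 / (0.2·0.8927 + 0.75·0.1073) ≈ 0.6893
After a second independent assay='negative': P(carrier) = 0.65·0.6893 / (0.65·0.6893 + 0.75·0.3107) ≈ 0.6579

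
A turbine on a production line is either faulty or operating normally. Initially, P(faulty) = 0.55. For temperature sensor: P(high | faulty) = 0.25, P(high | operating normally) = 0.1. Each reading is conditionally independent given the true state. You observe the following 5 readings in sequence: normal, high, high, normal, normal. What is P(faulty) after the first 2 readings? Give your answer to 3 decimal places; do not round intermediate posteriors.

0.718

Each posterior becomes the prior for the next update.
After 'normal': P(faulty) = 0.75·0.5500 / (0.75·0.5500 + 0.9·0.4500) ≈ 0.5046
After 'high': P(faulty) = 0.25·0.5046 / (0.25·0.5046 + 0.1·0.4954) ≈ 0.7180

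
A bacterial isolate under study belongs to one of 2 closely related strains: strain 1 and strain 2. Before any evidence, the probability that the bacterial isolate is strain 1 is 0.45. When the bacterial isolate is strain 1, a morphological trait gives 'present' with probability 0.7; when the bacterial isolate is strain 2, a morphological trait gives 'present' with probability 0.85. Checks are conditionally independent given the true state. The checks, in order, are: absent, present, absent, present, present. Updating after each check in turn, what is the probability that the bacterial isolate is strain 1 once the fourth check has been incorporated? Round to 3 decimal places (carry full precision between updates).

After 'absent': P(strain 1) = 0.3·0.4500 / (0.3·0.4500 + 0.15·0.5500) ≈ 0.6207
After 'present': P(strain 1) = 0.7·0.6207 / (0.7·0.6207 + 0.85·0.3793) ≈ 0.5740
After 'absent': P(strain 1) = 0.3·0.5740 / (0.3·0.5740 + 0.15·0.4260) ≈ 0.7294
After 'present': P(strain 1) = 0.7·0.7294 / (0.7·0.7294 + 0.85·0.2706) ≈ 0.6894

0.689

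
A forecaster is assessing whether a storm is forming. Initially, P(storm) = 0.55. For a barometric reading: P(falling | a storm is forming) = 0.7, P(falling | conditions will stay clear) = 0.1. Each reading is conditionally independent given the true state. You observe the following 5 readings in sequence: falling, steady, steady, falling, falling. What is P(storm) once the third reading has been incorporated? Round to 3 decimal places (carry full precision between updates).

0.487

After 'falling': P(storm) = 0.7·0.5500 / (0.7·0.5500 + 0.1·0.4500) ≈ 0.8953
After 'steady': P(storm) = 0.3·0.8953 / (0.3·0.8953 + 0.9·0.1047) ≈ 0.7404
After 'steady': P(storm) = 0.3·0.7404 / (0.3·0.7404 + 0.9·0.2596) ≈ 0.4873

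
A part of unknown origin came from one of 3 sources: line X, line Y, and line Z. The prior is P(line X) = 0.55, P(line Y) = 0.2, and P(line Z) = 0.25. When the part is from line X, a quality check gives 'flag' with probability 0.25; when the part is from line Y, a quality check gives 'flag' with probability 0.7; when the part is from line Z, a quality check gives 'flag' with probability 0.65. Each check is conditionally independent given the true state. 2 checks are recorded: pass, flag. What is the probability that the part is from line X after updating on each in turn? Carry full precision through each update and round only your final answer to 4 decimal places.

0.5105

After 'pass': normaliser = 0.75·0.5500 + 0.3·0.2000 + 0.35·0.2500; P(line X) ≈ 0.7366, P(line Y) ≈ 0.1071, P(line Z) ≈ 0.1562
After 'flag': normaliser = 0.25·0.7366 + 0.7·0.1071 + 0.65·0.1562; P(line X) ≈ 0.5105, P(line Y) ≈ 0.2079, P(line Z) ≈ 0.2816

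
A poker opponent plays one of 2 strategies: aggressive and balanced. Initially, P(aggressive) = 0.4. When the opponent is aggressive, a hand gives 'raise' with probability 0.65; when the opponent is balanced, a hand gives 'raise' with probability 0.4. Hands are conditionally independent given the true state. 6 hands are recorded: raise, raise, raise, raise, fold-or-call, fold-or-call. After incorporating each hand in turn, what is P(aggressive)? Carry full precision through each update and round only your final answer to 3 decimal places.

Apply Bayes' rule sequentially, carrying P(aggressive) forward.
After 'raise': P(aggressive) = 0.65·0.4000 / (0.65·0.4000 + 0.4·0.6000) ≈ 0.5200
After 'raise': P(aggressive) = 0.65·0.5200 / (0.65·0.5200 + 0.4·0.4800) ≈ 0.6377
After 'raise': P(aggressive) = 0.65·0.6377 / (0.65·0.6377 + 0.4·0.3623) ≈ 0.7410
After 'raise': P(aggressive) = 0.65·0.7410 / (0.65·0.7410 + 0.4·0.2590) ≈ 0.8230
After 'fold-or-call': P(aggressive) = 0.35·0.8230 / (0.35·0.8230 + 0.6·0.1770) ≈ 0.7306
After 'fold-or-call': P(aggressive) = 0.35·0.7306 / (0.35·0.7306 + 0.6·0.2694) ≈ 0.6127

0.613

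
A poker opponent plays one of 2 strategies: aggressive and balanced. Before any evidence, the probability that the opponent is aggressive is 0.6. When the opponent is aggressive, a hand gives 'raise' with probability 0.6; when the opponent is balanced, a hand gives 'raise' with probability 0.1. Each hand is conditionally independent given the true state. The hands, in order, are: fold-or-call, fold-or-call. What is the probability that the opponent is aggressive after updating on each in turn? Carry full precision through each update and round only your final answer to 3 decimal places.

0.229

After 'fold-or-call': P(aggressive) = 0.4·0.6000 / (0.4·0.6000 + 0.9·0.4000) ≈ 0.4000
After 'fold-or-call': P(aggressive) = 0.4·0.4000 / (0.4·0.4000 + 0.9·0.6000) ≈ 0.2286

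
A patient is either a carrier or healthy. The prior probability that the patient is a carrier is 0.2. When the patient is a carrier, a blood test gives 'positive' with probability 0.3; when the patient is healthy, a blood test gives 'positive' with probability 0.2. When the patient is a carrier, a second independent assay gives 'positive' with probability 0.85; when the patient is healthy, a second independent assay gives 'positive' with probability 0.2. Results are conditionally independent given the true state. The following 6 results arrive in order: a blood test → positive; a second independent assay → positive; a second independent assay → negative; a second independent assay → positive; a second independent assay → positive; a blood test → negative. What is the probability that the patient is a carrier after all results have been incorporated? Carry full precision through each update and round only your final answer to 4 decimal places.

0.8253

After a blood test='positive': P(carrier) = 0.3·0.2000 / (0.3·0.2000 + 0.2·0.8000) ≈ 0.2727
After a second independent assay='positive': P(carrier) = 0.85·0.2727 / (0.85·0.2727 + 0.2·0.7273) ≈ 0.6145
After a second independent assay='negative': P(carrier) = 0.15·0.6145 / (0.15·0.6145 + 0.8·0.3855) ≈ 0.2301
After a second independent assay='positive': P(carrier) = 0.85·0.2301 / (0.85·0.2301 + 0.2·0.7699) ≈ 0.5595
After a second independent assay='positive': P(carrier) = 0.85·0.5595 / (0.85·0.5595 + 0.2·0.4405) ≈ 0.8437
After a blood test='negative': P(carrier) = 0.7·0.8437 / (0.7·0.8437 + 0.8·0.1563) ≈ 0.8253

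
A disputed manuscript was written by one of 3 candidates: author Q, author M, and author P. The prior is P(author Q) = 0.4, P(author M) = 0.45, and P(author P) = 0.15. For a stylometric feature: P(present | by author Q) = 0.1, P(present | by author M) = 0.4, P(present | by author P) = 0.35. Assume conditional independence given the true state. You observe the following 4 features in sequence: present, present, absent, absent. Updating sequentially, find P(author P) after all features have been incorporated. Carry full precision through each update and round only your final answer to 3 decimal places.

0.210

After 'present': normaliser = 0.1·0.4000 + 0.4·0.4500 + 0.35·0.1500; P(author Q) ≈ 0.1468, P(author M) ≈ 0.6606, P(author P) ≈ 0.1927
After 'present': normaliser = 0.1·0.1468 + 0.4·0.6606 + 0.35·0.1927; P(author Q) ≈ 0.0424, P(author M) ≈ 0.7629, P(author P) ≈ 0.1947
After 'absent': normaliser = 0.9·0.0424 + 0.6·0.7629 + 0.65·0.1947; P(author Q) ≈ 0.0613, P(author M) ≈ 0.7354, P(author P) ≈ 0.2033
After 'absent': normaliser = 0.9·0.0613 + 0.6·0.7354 + 0.65·0.2033; P(author Q) ≈ 0.0877, P(author M) ≈ 0.7020, P(author P) ≈ 0.2103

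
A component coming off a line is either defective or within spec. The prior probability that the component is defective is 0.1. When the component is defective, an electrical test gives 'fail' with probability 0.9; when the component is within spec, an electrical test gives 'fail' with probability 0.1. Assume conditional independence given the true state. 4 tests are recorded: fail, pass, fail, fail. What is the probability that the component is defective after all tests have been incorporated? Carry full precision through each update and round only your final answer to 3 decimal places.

0.900

After 'fail': P(defective) = 0.9·0.1000 / (0.9·0.1000 + 0.1·0.9000) ≈ 0.5000
After 'pass': P(defective) = 0.1·0.5000 / (0.1·0.5000 + 0.9·0.5000) ≈ 0.1000
After 'fail': P(defective) = 0.9·0.1000 / (0.9·0.1000 + 0.1·0.9000) ≈ 0.5000
After 'fail': P(defective) = 0.9·0.5000 / (0.9·0.5000 + 0.1·0.5000) ≈ 0.9000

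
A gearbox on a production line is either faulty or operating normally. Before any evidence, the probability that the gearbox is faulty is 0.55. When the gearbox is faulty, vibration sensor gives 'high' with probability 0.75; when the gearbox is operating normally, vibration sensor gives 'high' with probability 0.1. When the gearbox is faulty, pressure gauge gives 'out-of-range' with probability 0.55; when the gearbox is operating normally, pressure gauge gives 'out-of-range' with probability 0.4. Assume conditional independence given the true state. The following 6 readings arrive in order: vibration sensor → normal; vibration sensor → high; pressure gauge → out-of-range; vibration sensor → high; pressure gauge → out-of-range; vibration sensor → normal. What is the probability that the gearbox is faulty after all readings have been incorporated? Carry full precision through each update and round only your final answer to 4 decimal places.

Apply Bayes' rule sequentially, carrying P(faulty) forward.
After vibration sensor='normal': P(faulty) = 0.25·0.5500 / (0.25·0.5500 + 0.9·0.4500) ≈ 0.2535
After vibration sensor='high': P(faulty) = 0.75·0.2535 / (0.75·0.2535 + 0.1·0.7465) ≈ 0.7180
After pressure gauge='out-of-range': P(faulty) = 0.55·0.7180 / (0.55·0.7180 + 0.4·0.2820) ≈ 0.7778
After vibration sensor='high': P(faulty) = 0.75·0.7778 / (0.75·0.7778 + 0.1·0.2222) ≈ 0.9633
After pressure gauge='out-of-range': P(faulty) = 0.55·0.9633 / (0.55·0.9633 + 0.4·0.0367) ≈ 0.9730
After vibration sensor='normal': P(faulty) = 0.25·0.9730 / (0.25·0.9730 + 0.9·0.0270) ≈ 0.9093

0.9093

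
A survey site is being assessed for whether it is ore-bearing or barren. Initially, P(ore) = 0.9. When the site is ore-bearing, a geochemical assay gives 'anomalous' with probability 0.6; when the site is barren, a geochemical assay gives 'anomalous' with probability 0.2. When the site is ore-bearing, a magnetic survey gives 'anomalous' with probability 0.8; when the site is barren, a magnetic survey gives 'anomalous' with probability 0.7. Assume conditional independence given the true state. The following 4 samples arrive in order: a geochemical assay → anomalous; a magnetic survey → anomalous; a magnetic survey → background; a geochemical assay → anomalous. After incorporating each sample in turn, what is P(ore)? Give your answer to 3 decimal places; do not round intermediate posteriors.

Apply Bayes' rule sequentially, carrying P(ore) forward.
After a geochemical assay='anomalous': P(ore) = 0.6·0.9000 / (0.6·0.9000 + 0.2·0.1000) ≈ 0.9643
After a magnetic survey='anomalous': P(ore) = 0.8·0.9643 / (0.8·0.9643 + 0.7·0.0357) ≈ 0.9686
After a magnetic survey='background': P(ore) = 0.2·0.9686 / (0.2·0.9686 + 0.3·0.0314) ≈ 0.9536
After a geochemical assay='anomalous': P(ore) = 0.6·0.9536 / (0.6·0.9536 + 0.2·0.0464) ≈ 0.9841

0.984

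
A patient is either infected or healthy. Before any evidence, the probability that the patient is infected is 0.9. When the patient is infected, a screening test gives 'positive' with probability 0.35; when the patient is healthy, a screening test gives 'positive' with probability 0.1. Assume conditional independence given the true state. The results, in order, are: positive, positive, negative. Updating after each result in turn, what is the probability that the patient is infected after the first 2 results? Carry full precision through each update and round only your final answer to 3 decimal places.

After 'positive': P(infected) = 0.35·0.9000 / (0.35·0.9000 + 0.1·0.1000) ≈ 0.9692
After 'positive': P(infected) = 0.35·0.9692 / (0.35·0.9692 + 0.1·0.0308) ≈ 0.9910

0.991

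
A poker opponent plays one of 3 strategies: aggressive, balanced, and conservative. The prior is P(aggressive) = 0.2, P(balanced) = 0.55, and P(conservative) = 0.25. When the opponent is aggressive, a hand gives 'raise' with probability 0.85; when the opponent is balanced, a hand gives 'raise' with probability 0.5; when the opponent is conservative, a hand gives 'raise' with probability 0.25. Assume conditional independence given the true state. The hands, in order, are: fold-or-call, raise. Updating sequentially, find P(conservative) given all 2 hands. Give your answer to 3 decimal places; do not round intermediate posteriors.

0.223

After 'fold-or-call': normaliser = 0.15·0.2000 + 0.5·0.5500 + 0.75·0.2500; P(aggressive) ≈ 0.0609, P(balanced) ≈ 0.5584, P(conservative) ≈ 0.3807
After 'raise': normaliser = 0.85·0.0609 + 0.5·0.5584 + 0.25·0.3807; P(aggressive) ≈ 0.1215, P(balanced) ≈ 0.6552, P(conservative) ≈ 0.2233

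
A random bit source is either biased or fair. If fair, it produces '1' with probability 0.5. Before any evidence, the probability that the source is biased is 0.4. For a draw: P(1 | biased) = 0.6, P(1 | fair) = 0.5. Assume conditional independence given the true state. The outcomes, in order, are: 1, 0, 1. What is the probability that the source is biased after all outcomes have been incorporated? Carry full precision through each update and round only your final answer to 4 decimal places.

Apply Bayes' rule sequentially, carrying P(biased) forward.
After '1': P(biased) = 0.6·0.4000 / (0.6·0.4000 + 0.5·0.6000) ≈ 0.4444
After '0': P(biased) = 0.4·0.4444 / (0.4·0.4444 + 0.5·0.5556) ≈ 0.3902
After '1': P(biased) = 0.6·0.3902 / (0.6·0.3902 + 0.5·0.6098) ≈ 0.4344

0.4344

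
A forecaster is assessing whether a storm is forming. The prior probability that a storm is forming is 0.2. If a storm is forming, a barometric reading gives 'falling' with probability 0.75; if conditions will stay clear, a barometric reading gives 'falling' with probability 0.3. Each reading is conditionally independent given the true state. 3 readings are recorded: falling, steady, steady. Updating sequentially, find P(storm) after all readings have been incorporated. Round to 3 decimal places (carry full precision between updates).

After 'falling': P(storm) = 0.75·0.2000 / (0.75·0.2000 + 0.3·0.8000) ≈ 0.3846
After 'steady': P(storm) = 0.25·0.3846 / (0.25·0.3846 + 0.7·0.6154) ≈ 0.1825
After 'steady': P(storm) = 0.25·0.1825 / (0.25·0.1825 + 0.7·0.8175) ≈ 0.0738

0.074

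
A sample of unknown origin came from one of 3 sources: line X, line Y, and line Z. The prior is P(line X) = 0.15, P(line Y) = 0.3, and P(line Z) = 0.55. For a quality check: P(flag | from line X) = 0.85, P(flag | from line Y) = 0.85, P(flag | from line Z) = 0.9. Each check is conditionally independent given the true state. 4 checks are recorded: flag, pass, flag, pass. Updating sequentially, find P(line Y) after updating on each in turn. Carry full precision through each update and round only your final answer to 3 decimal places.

Each posterior becomes the prior for the next update.
After 'flag': normaliser = 0.85·0.1500 + 0.85·0.3000 + 0.9·0.5500; P(line X) ≈ 0.1453, P(line Y) ≈ 0.2906, P(line Z) ≈ 0.5641
After 'pass': normaliser = 0.15·0.1453 + 0.15·0.2906 + 0.1·0.5641; P(line X) ≈ 0.1789, P(line Y) ≈ 0.3579, P(line Z) ≈ 0.4632
After 'flag': normaliser = 0.85·0.1789 + 0.85·0.3579 + 0.9·0.4632; P(line X) ≈ 0.1742, P(line Y) ≈ 0.3484, P(line Z) ≈ 0.4774
After 'pass': normaliser = 0.15·0.1742 + 0.15·0.3484 + 0.1·0.4774; P(line X) ≈ 0.2072, P(line Y) ≈ 0.4143, P(line Z) ≈ 0.3785

0.414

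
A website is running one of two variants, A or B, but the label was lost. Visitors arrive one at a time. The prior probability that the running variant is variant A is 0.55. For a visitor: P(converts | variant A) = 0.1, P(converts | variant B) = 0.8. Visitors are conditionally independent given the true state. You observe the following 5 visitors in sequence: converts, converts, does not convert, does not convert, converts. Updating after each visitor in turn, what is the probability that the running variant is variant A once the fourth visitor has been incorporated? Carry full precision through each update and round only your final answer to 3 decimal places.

Each posterior becomes the prior for the next update.
After 'converts': P(A) = 0.1·0.5500 / (0.1·0.5500 + 0.8·0.4500) ≈ 0.1325
After 'converts': P(A) = 0.1·0.1325 / (0.1·0.1325 + 0.8·0.8675) ≈ 0.0187
After 'does not convert': P(A) = 0.9·0.0187 / (0.9·0.0187 + 0.2·0.9813) ≈ 0.0791
After 'does not convert': P(A) = 0.9·0.0791 / (0.9·0.0791 + 0.2·0.9209) ≈ 0.2789

0.279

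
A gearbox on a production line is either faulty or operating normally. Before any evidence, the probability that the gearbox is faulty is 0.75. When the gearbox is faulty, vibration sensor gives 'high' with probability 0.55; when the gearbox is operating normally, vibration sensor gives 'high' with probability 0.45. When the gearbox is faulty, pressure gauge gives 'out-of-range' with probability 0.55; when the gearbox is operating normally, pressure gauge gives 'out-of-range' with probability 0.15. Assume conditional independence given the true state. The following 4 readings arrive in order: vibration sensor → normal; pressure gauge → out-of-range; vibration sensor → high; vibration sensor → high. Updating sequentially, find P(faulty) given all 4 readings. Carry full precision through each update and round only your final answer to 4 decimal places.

0.9308

Apply Bayes' rule sequentially, carrying P(faulty) forward.
After vibration sensor='normal': P(faulty) = 0.45·0.7500 / (0.45·0.7500 + 0.55·0.2500) ≈ 0.7105
After pressure gauge='out-of-range': P(faulty) = 0.55·0.7105 / (0.55·0.7105 + 0.15·0.2895) ≈ 0.9000
After vibration sensor='high': P(faulty) = 0.55·0.9000 / (0.55·0.9000 + 0.45·0.1000) ≈ 0.9167
After vibration sensor='high': P(faulty) = 0.55·0.9167 / (0.55·0.9167 + 0.45·0.0833) ≈ 0.9308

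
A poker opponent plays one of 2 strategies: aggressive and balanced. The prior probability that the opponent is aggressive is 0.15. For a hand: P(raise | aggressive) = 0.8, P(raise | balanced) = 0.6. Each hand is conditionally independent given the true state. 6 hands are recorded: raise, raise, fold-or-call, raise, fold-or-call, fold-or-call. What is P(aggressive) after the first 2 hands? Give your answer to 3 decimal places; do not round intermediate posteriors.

After 'raise': P(aggressive) = 0.8·0.1500 / (0.8·0.1500 + 0.6·0.8500) ≈ 0.1905
After 'raise': P(aggressive) = 0.8·0.1905 / (0.8·0.1905 + 0.6·0.8095) ≈ 0.2388

0.239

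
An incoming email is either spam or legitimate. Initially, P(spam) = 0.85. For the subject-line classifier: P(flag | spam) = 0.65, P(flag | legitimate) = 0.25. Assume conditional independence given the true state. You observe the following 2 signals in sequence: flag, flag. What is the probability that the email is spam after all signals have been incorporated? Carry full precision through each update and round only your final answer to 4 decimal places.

0.9746

Each posterior becomes the prior for the next update.
After 'flag': P(spam) = 0.65·0.8500 / (0.65·0.8500 + 0.25·0.1500) ≈ 0.9364
After 'flag': P(spam) = 0.65·0.9364 / (0.65·0.9364 + 0.25·0.0636) ≈ 0.9746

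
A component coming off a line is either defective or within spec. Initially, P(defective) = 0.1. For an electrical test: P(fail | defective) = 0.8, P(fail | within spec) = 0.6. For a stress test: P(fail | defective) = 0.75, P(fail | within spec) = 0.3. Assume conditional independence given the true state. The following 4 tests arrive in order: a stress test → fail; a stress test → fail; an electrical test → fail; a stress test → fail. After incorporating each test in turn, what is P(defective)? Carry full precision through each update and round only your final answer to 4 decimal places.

After a stress test='fail': P(defective) = 0.75·0.1000 / (0.75·0.1000 + 0.3·0.9000) ≈ 0.2174
After a stress test='fail': P(defective) = 0.75·0.2174 / (0.75·0.2174 + 0.3·0.7826) ≈ 0.4098
After an electrical test='fail': P(defective) = 0.8·0.4098 / (0.8·0.4098 + 0.6·0.5902) ≈ 0.4808
After a stress test='fail': P(defective) = 0.75·0.4808 / (0.75·0.4808 + 0.3·0.5192) ≈ 0.6983

0.6983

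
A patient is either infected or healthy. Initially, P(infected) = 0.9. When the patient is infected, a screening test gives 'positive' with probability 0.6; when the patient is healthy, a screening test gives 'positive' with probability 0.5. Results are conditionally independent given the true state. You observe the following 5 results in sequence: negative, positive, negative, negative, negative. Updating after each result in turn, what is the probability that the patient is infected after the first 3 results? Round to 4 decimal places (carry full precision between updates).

After 'negative': P(infected) = 0.4·0.9000 / (0.4·0.9000 + 0.5·0.1000) ≈ 0.8780
After 'positive': P(infected) = 0.6·0.8780 / (0.6·0.8780 + 0.5·0.1220) ≈ 0.8963
After 'negative': P(infected) = 0.4·0.8963 / (0.4·0.8963 + 0.5·0.1037) ≈ 0.8736

0.8736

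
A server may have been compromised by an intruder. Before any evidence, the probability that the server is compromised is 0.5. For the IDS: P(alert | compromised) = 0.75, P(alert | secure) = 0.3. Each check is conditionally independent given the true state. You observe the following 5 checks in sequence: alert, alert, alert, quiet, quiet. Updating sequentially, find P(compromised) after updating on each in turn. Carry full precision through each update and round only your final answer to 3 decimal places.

After 'alert': P(compromised) = 0.75·0.5000 / (0.75·0.5000 + 0.3·0.5000) ≈ 0.7143
After 'alert': P(compromised) = 0.75·0.7143 / (0.75·0.7143 + 0.3·0.2857) ≈ 0.8621
After 'alert': P(compromised) = 0.75·0.8621 / (0.75·0.8621 + 0.3·0.1379) ≈ 0.9398
After 'quiet': P(compromised) = 0.25·0.9398 / (0.25·0.9398 + 0.7·0.0602) ≈ 0.8480
After 'quiet': P(compromised) = 0.25·0.8480 / (0.25·0.8480 + 0.7·0.1520) ≈ 0.6659

0.666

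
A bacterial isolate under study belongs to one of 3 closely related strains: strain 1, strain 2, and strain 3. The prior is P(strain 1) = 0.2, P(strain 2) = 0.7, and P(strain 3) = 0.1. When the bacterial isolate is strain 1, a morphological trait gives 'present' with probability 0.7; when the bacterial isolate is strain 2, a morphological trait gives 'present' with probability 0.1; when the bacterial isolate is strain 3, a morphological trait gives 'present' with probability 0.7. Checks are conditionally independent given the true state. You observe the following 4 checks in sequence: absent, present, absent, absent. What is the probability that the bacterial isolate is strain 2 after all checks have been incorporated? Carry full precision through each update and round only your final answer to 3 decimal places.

0.900

After 'absent': normaliser = 0.3·0.2000 + 0.9·0.7000 + 0.3·0.1000; P(strain 1) ≈ 0.0833, P(strain 2) ≈ 0.8750, P(strain 3) ≈ 0.0417
After 'present': normaliser = 0.7·0.0833 + 0.1·0.8750 + 0.7·0.0417; P(strain 1) ≈ 0.3333, P(strain 2) ≈ 0.5000, P(strain 3) ≈ 0.1667
After 'absent': normaliser = 0.3·0.3333 + 0.9·0.5000 + 0.3·0.1667; P(strain 1) ≈ 0.1667, P(strain 2) ≈ 0.7500, P(strain 3) ≈ 0.0833
After 'absent': normaliser = 0.3·0.1667 + 0.9·0.7500 + 0.3·0.0833; P(strain 1) ≈ 0.0667, P(strain 2) ≈ 0.9000, P(strain 3) ≈ 0.0333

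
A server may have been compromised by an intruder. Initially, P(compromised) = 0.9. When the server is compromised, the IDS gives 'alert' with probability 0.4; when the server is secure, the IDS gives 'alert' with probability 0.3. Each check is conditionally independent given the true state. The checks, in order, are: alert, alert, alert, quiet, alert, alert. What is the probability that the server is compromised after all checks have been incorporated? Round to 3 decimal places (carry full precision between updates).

Each posterior becomes the prior for the next update.
After 'alert': P(compromised) = 0.4·0.9000 / (0.4·0.9000 + 0.3·0.1000) ≈ 0.9231
After 'alert': P(compromised) = 0.4·0.9231 / (0.4·0.9231 + 0.3·0.0769) ≈ 0.9412
After 'alert': P(compromised) = 0.4·0.9412 / (0.4·0.9412 + 0.3·0.0588) ≈ 0.9552
After 'quiet': P(compromised) = 0.6·0.9552 / (0.6·0.9552 + 0.7·0.0448) ≈ 0.9481
After 'alert': P(compromised) = 0.4·0.9481 / (0.4·0.9481 + 0.3·0.0519) ≈ 0.9606
After 'alert': P(compromised) = 0.4·0.9606 / (0.4·0.9606 + 0.3·0.0394) ≈ 0.9702

0.970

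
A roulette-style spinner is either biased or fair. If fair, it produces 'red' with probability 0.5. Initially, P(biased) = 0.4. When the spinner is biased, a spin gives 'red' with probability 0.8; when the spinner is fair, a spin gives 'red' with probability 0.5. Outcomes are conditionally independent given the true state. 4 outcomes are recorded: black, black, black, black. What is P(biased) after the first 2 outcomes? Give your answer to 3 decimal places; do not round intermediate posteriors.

0.096

After 'black': P(biased) = 0.2·0.4000 / (0.2·0.4000 + 0.5·0.6000) ≈ 0.2105
After 'black': P(biased) = 0.2·0.2105 / (0.2·0.2105 + 0.5·0.7895) ≈ 0.0964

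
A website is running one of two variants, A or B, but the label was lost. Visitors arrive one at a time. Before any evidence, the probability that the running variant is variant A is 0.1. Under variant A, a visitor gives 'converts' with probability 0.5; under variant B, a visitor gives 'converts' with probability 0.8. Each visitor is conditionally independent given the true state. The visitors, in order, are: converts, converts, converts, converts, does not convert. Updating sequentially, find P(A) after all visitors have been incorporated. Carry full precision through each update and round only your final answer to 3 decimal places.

0.041

After 'converts': P(A) = 0.5·0.1000 / (0.5·0.1000 + 0.8·0.9000) ≈ 0.0649
After 'converts': P(A) = 0.5·0.0649 / (0.5·0.0649 + 0.8·0.9351) ≈ 0.0416
After 'converts': P(A) = 0.5·0.0416 / (0.5·0.0416 + 0.8·0.9584) ≈ 0.0264
After 'converts': P(A) = 0.5·0.0264 / (0.5·0.0264 + 0.8·0.9736) ≈ 0.0167
After 'does not convert': P(A) = 0.5·0.0167 / (0.5·0.0167 + 0.2·0.9833) ≈ 0.0407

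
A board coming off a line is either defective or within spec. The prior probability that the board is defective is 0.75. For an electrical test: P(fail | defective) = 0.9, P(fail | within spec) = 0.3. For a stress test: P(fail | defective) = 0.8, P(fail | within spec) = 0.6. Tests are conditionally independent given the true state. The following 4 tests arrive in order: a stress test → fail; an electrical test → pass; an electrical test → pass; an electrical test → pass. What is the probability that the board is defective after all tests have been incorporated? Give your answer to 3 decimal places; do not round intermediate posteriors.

0.012

Apply Bayes' rule sequentially, carrying P(defective) forward.
After a stress test='fail': P(defective) = 0.8·0.7500 / (0.8·0.7500 + 0.6·0.2500) ≈ 0.8000
After an electrical test='pass': P(defective) = 0.1·0.8000 / (0.1·0.8000 + 0.7·0.2000) ≈ 0.3636
After an electrical test='pass': P(defective) = 0.1·0.3636 / (0.1·0.3636 + 0.7·0.6364) ≈ 0.0755
After an electrical test='pass': P(defective) = 0.1·0.0755 / (0.1·0.0755 + 0.7·0.9245) ≈ 0.0115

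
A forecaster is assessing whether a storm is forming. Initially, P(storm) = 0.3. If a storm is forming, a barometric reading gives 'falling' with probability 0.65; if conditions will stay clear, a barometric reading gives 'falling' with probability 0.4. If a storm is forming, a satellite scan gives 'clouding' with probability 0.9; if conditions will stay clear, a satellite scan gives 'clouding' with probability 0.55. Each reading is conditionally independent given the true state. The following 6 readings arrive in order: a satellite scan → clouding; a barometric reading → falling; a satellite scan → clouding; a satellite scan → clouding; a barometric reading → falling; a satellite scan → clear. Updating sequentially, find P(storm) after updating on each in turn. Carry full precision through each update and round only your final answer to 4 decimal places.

0.5242

After a satellite scan='clouding': P(storm) = 0.9·0.3000 / (0.9·0.3000 + 0.55·0.7000) ≈ 0.4122
After a barometric reading='falling': P(storm) = 0.65·0.4122 / (0.65·0.4122 + 0.4·0.5878) ≈ 0.5326
After a satellite scan='clouding': P(storm) = 0.9·0.5326 / (0.9·0.5326 + 0.55·0.4674) ≈ 0.6509
After a satellite scan='clouding': P(storm) = 0.9·0.6509 / (0.9·0.6509 + 0.55·0.3491) ≈ 0.7532
After a barometric reading='falling': P(storm) = 0.65·0.7532 / (0.65·0.7532 + 0.4·0.2468) ≈ 0.8322
After a satellite scan='clear': P(storm) = 0.1·0.8322 / (0.1·0.8322 + 0.45·0.1678) ≈ 0.5242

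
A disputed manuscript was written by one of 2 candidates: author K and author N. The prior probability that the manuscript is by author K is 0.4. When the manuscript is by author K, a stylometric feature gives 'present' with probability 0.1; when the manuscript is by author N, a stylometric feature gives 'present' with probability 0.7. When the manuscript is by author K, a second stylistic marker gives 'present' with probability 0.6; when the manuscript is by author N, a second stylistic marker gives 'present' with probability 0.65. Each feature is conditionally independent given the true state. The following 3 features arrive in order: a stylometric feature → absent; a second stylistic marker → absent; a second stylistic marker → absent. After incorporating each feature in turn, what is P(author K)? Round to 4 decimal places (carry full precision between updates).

Each posterior becomes the prior for the next update.
After a stylometric feature='absent': P(author K) = 0.9·0.4000 / (0.9·0.4000 + 0.3·0.6000) ≈ 0.6667
After a second stylistic marker='absent': P(author K) = 0.4·0.6667 / (0.4·0.6667 + 0.35·0.3333) ≈ 0.6957
After a second stylistic marker='absent': P(author K) = 0.4·0.6957 / (0.4·0.6957 + 0.35·0.3043) ≈ 0.7232

0.7232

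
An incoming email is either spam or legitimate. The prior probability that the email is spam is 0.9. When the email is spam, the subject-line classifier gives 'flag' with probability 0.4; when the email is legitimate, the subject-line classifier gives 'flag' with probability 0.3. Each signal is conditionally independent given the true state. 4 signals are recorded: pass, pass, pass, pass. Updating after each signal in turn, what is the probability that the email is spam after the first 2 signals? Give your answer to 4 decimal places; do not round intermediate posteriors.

Each posterior becomes the prior for the next update.
After 'pass': P(spam) = 0.6·0.9000 / (0.6·0.9000 + 0.7·0.1000) ≈ 0.8852
After 'pass': P(spam) = 0.6·0.8852 / (0.6·0.8852 + 0.7·0.1148) ≈ 0.8686

0.8686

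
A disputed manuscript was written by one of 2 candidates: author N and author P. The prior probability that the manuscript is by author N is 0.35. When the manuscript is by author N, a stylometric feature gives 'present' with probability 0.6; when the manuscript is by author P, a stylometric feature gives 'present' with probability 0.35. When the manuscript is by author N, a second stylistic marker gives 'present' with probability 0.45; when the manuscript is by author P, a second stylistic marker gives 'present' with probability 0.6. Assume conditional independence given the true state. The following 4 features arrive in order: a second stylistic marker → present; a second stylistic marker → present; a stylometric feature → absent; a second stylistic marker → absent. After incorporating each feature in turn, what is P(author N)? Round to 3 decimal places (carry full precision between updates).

Apply Bayes' rule sequentially, carrying P(author N) forward.
After a second stylistic marker='present': P(author N) = 0.45·0.3500 / (0.45·0.3500 + 0.6·0.6500) ≈ 0.2877
After a second stylistic marker='present': P(author N) = 0.45·0.2877 / (0.45·0.2877 + 0.6·0.7123) ≈ 0.2325
After a stylometric feature='absent': P(author N) = 0.4·0.2325 / (0.4·0.2325 + 0.65·0.7675) ≈ 0.1571
After a second stylistic marker='absent': P(author N) = 0.55·0.1571 / (0.55·0.1571 + 0.4·0.8429) ≈ 0.2040

0.204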